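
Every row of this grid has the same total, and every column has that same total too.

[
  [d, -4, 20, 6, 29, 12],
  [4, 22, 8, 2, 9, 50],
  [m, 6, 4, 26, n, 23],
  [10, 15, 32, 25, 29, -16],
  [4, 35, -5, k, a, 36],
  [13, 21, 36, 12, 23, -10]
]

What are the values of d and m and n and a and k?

d = 32, m = 32, n = 4, a = 1, k = 24

Rows 2 and 4 both sum to 95, so that's the common total.
The known cells in column 4 total 71, leaving 95 − 71 = 24 for the blank.
The known cells in row 5 total 94, leaving 95 − 94 = 1 for the blank.
The known cells in column 5 total 91, leaving 95 − 91 = 4 for the blank.
The known cells in row 1 total 63, leaving 95 − 63 = 32 for the blank.
The known cells in row 3 total 63, leaving 95 − 63 = 32 for the blank.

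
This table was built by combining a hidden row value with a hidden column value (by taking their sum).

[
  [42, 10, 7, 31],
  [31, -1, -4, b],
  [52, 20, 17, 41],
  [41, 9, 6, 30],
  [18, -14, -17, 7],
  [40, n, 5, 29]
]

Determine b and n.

The difference between any two rows is the same in every column — this is an addition table with the headers hidden.
Row 2 minus row 1 is -4 − 7 = -11, so its entry in column 4 is 31 + (-11) = 20.
Row 6 minus row 1 is 5 − 7 = -2, so its entry in column 2 is 10 + (-2) = 8.

b = 20, n = 8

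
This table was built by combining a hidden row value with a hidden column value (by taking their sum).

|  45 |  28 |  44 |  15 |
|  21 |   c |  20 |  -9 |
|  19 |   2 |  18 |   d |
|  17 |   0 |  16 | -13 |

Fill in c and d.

The difference between any two rows is the same in every column — this is an addition table with the headers hidden.
Row 2 minus row 1 is 21 − 45 = -24, so its entry in column 2 is 28 + (-24) = 4.
Row 3 minus row 1 is 19 − 45 = -26, so its entry in column 4 is 15 + (-26) = -11.

c = 4, d = -11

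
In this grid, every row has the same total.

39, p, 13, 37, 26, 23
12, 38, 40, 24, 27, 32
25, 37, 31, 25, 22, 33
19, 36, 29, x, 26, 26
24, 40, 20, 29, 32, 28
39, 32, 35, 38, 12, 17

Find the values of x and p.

The complete rows each total 173.
Row 4 is missing 173 − 136 = 37 (since 19 + 36 + 29 + 26 + 26 = 136).
Row 1 is missing 173 − 138 = 35 (since 39 + 13 + 37 + 26 + 23 = 138).

x = 37, p = 35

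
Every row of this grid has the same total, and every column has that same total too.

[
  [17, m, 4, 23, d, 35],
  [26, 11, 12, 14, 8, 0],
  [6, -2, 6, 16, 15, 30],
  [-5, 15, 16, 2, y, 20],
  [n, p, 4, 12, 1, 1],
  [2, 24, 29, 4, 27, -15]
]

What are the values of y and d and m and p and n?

y = 23, d = -3, m = -5, p = 28, n = 25

Rows 2 and 3 both sum to 71, so that's the common total.
Column 1: 17 + 26 + 6 − 5 + 2 = 46, so its missing entry is 71 − 46 = 25.
Row 4: -5 + 15 + 16 + 2 + 20 = 48, so its missing entry is 71 − 48 = 23.
Column 5: 8 + 15 + 23 + 1 + 27 = 74, so its missing entry is 71 − 74 = -3.
Row 1: 17 + 4 + 23 − 3 + 35 = 76, so its missing entry is 71 − 76 = -5.
Row 5: 25 + 4 + 12 + 1 + 1 = 43, so its missing entry is 71 − 43 = 28.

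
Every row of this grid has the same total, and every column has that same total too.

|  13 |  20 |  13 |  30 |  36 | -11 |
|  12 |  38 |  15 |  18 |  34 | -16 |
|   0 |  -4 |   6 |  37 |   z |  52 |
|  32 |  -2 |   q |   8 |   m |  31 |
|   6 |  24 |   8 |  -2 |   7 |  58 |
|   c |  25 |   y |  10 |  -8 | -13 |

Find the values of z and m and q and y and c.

Rows 1 and 2 both sum to 101, so that's the common total.
Row 3: 0 − 4 + 6 + 37 + 52 = 91, so its missing entry is 101 − 91 = 10.
Column 5: 36 + 34 + 10 + 7 − 8 = 79, so its missing entry is 101 − 79 = 22.
Column 1: 13 + 12 + 0 + 32 + 6 = 63, so its missing entry is 101 − 63 = 38.
Row 4: 32 − 2 + 8 + 22 + 31 = 91, so its missing entry is 101 − 91 = 10.
Row 6: 38 + 25 + 10 − 8 − 13 = 52, so its missing entry is 101 − 52 = 49.

z = 10, m = 22, q = 10, y = 49, c = 38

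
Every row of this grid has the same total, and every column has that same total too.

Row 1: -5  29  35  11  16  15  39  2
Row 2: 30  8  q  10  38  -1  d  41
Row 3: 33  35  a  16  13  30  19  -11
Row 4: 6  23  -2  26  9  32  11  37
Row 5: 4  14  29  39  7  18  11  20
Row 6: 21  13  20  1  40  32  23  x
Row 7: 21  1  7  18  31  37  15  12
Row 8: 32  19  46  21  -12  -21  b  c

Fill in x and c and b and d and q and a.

x = -8, c = 49, b = 8, d = 16, q = 0, a = 7

Rows 1 and 4 both sum to 142, so that's the common total.
The known cells in row 6 total 150, leaving 142 − 150 = -8 for the blank.
The known cells in column 8 total 93, leaving 142 − 93 = 49 for the blank.
The known cells in row 8 total 134, leaving 142 − 134 = 8 for the blank.
The known cells in row 3 total 135, leaving 142 − 135 = 7 for the blank.
The known cells in column 3 total 142, leaving 142 − 142 = 0 for the blank.
The known cells in row 2 total 126, leaving 142 − 126 = 16 for the blank.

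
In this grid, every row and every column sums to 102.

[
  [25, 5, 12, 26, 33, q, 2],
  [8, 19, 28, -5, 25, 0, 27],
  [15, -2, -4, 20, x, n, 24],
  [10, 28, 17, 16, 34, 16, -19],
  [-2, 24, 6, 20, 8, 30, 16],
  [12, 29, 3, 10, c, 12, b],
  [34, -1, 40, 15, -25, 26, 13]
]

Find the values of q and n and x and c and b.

q = -1, n = 19, x = 30, c = -3, b = 39

Column 7: 2 + 27 + 24 − 19 + 16 + 13 = 63, so its missing entry is 102 − 63 = 39.
Row 6: 12 + 29 + 3 + 10 + 12 + 39 = 105, so its missing entry is 102 − 105 = -3.
Column 5: 33 + 25 + 34 + 8 − 3 − 25 = 72, so its missing entry is 102 − 72 = 30.
Row 1: 25 + 5 + 12 + 26 + 33 + 2 = 103, so its missing entry is 102 − 103 = -1.
Row 3: 15 − 2 − 4 + 20 + 30 + 24 = 83, so its missing entry is 102 − 83 = 19.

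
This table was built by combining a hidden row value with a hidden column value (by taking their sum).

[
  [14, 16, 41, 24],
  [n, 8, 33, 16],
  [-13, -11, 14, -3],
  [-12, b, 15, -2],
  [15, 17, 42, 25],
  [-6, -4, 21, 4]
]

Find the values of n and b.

n = 6, b = -10

The difference between any two rows is the same in every column — this is an addition table with the headers hidden.
Row 2 minus row 1 is 16 − 24 = -8, so its entry in column 1 is 14 + (-8) = 6.
Row 4 minus row 1 is -2 − 24 = -26, so its entry in column 2 is 16 + (-26) = -10.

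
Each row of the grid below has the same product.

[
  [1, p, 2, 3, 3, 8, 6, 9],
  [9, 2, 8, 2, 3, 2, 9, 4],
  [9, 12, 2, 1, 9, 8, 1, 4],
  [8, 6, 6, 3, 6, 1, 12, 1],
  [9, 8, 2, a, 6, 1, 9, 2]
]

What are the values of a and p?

a = 4, p = 8

Rows 2 and 4 each multiply to 62208, so every row has product 62208.
Row 5: 9×8×2×6×1×9×2 = 15552, so the missing entry is 62208 ÷ 15552 = 4.
Row 1: 1×2×3×3×8×6×9 = 7776, so the missing entry is 62208 ÷ 7776 = 8.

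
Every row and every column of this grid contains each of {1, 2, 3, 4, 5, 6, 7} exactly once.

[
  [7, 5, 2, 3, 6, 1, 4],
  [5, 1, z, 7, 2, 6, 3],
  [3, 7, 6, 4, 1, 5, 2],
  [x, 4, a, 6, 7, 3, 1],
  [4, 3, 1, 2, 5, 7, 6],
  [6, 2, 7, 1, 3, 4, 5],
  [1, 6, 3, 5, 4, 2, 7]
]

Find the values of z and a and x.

z = 4, a = 5, x = 2

At (row 2, col 3): row 2 already has {1, 2, 3, 5, 6, 7}, so the value is 4.
Cell (4,3): column 3 already has {1, 2, 3, 4, 6, 7} → 5.
Cell (4,1): row 4 already has {1, 3, 4, 5, 6, 7} → 2.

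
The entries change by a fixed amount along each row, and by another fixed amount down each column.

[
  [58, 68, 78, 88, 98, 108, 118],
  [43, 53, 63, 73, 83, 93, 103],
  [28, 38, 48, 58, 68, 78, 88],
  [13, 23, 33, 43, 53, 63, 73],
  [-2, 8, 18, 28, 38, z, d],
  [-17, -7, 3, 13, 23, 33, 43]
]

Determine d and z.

d = 58, z = 48

Along each row the entries change by 10 per step; down each column they change by -15.
Row 5: from -2 at column 1, stepping by 10 to column 7 gives 58.
Row 5: from -2 at column 1, stepping by 10 to column 6 gives 48.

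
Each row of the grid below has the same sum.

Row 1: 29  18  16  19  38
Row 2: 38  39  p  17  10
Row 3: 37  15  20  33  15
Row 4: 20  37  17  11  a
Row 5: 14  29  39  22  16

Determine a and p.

a = 35, p = 16

Rows 1 and 5 both add up to 120, so every row sums to 120.
Row 4: 20 + 37 + 17 + 11 = 85, so the missing entry is 120 − 85 = 35.
Row 2: 38 + 39 + 17 + 10 = 104, so the missing entry is 120 − 104 = 16.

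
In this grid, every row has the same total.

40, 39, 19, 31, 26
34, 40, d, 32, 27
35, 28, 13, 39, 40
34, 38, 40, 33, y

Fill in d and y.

Rows 1 and 3 both add up to 155, so every row sums to 155.
Row 2: 34 + 40 + 32 + 27 = 133, so the missing entry is 155 − 133 = 22.
Row 4: 34 + 38 + 40 + 33 = 145, so the missing entry is 155 − 145 = 10.

d = 22, y = 10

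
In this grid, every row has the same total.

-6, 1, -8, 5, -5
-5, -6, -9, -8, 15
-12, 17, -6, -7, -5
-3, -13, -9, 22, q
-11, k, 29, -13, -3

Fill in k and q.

k = -15, q = -10

Row 1 sums to -13 and so does row 2; that's the common total.
In row 5 the known cells total 2, leaving -13 − 2 = -15.
In row 4 the known cells total -3, leaving -13 − (-3) = -10.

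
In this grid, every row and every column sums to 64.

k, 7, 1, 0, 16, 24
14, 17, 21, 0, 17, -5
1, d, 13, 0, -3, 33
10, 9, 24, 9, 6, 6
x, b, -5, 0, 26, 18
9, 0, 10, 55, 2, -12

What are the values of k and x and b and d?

Row 3 has 1 + 13 + 0 − 3 + 33 = 44; the blank must be 64 − 44 = 20.
Column 2 has 7 + 17 + 20 + 9 + 0 = 53; the blank must be 64 − 53 = 11.
Row 5 has 11 − 5 + 0 + 26 + 18 = 50; the blank must be 64 − 50 = 14.
Row 1 has 7 + 1 + 0 + 16 + 24 = 48; the blank must be 64 − 48 = 16.

k = 16, x = 14, b = 11, d = 20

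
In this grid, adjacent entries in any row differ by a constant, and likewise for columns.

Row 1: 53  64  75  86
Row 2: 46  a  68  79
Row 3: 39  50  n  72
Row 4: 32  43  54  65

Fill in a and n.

a = 57, n = 61

Along each row the entries change by 11 per step; down each column they change by -7.
Row 2: from 46 at column 1, stepping by 11 to column 2 gives 57.
Row 3: from 39 at column 1, stepping by 11 to column 3 gives 61.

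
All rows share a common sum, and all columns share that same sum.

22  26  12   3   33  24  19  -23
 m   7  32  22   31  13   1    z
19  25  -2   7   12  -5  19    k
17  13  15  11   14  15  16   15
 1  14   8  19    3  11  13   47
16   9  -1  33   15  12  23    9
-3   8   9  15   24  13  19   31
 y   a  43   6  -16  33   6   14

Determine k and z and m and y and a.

Rows 1 and 4 both sum to 116, so that's the common total.
The known cells in column 2 total 102, leaving 116 − 102 = 14 for the blank.
The known cells in row 3 total 75, leaving 116 − 75 = 41 for the blank.
The known cells in row 8 total 100, leaving 116 − 100 = 16 for the blank.
The known cells in column 8 total 134, leaving 116 − 134 = -18 for the blank.
The known cells in row 2 total 88, leaving 116 − 88 = 28 for the blank.

k = 41, z = -18, m = 28, y = 16, a = 14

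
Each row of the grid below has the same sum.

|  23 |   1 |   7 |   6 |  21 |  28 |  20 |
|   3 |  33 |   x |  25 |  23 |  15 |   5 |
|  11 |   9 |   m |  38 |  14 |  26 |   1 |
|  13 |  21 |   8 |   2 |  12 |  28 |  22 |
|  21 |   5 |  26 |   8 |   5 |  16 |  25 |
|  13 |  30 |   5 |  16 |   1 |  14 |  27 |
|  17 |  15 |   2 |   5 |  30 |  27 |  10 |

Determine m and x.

m = 7, x = 2

Rows 6 and 7 both add up to 106, so every row sums to 106.
Row 3: 11 + 9 + 38 + 14 + 26 + 1 = 99, so the missing entry is 106 − 99 = 7.
Row 2: 3 + 33 + 25 + 23 + 15 + 5 = 104, so the missing entry is 106 − 104 = 2.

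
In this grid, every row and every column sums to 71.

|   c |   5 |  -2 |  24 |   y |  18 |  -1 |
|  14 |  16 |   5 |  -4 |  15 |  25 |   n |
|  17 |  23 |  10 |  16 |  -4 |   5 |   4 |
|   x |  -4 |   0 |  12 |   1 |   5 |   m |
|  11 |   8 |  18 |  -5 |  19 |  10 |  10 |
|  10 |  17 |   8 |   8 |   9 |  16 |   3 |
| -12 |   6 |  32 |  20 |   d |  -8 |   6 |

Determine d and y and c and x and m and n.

d = 27, y = 4, c = 23, x = 8, m = 49, n = 0

The known cells in row 7 total 44, leaving 71 − 44 = 27 for the blank.
The known cells in column 5 total 67, leaving 71 − 67 = 4 for the blank.
The known cells in row 1 total 48, leaving 71 − 48 = 23 for the blank.
The known cells in column 1 total 63, leaving 71 − 63 = 8 for the blank.
The known cells in row 4 total 22, leaving 71 − 22 = 49 for the blank.
The known cells in row 2 total 71, leaving 71 − 71 = 0 for the blank.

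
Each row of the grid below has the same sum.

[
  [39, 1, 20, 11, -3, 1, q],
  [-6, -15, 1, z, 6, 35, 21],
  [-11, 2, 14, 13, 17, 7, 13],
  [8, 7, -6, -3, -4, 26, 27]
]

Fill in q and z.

q = -14, z = 13

Row 3 sums to 55 and so does row 4; that's the common total.
In row 1 the known cells total 69, leaving 55 − 69 = -14.
In row 2 the known cells total 42, leaving 55 − 42 = 13.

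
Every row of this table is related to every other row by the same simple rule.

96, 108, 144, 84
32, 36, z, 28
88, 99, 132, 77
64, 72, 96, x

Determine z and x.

z = 48, x = 56

Each row is a constant multiple of every other row — this is a multiplication table with the headers hidden.
Row 2 is 32/96 = 1/3 times row 1, so its entry in column 3 is 144 × 1/3 = 48.
Row 4 is 64/96 = 2/3 times row 1, so its entry in column 4 is 84 × 2/3 = 56.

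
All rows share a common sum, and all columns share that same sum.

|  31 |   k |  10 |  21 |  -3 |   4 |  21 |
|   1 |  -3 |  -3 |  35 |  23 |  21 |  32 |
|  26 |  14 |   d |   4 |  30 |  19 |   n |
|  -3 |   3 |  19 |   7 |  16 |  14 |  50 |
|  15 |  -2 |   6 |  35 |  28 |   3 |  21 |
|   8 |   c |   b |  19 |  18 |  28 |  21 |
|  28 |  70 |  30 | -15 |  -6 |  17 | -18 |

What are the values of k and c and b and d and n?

k = 22, c = 2, b = 10, d = 34, n = -21

Rows 2 and 4 both sum to 106, so that's the common total.
The known cells in row 1 total 84, leaving 106 − 84 = 22 for the blank.
The known cells in column 2 total 104, leaving 106 − 104 = 2 for the blank.
The known cells in column 7 total 127, leaving 106 − 127 = -21 for the blank.
The known cells in row 3 total 72, leaving 106 − 72 = 34 for the blank.
The known cells in row 6 total 96, leaving 106 − 96 = 10 for the blank.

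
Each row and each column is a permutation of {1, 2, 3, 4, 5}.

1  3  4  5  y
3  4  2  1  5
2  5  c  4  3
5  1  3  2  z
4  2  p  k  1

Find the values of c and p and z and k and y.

c = 1, p = 5, z = 4, k = 3, y = 2

Cell (1,5): row 1 already has {1, 3, 4, 5} → 2.
At (row 4, col 5): row 4 already has {1, 2, 3, 5}, so the value is 4.
For row 5, column 4: column 4 already has {1, 2, 4, 5}; that leaves 3.
Cell (5,3): row 5 already has {1, 2, 3, 4} → 5.
Cell (3,3): row 3 already has {2, 3, 4, 5} → 1.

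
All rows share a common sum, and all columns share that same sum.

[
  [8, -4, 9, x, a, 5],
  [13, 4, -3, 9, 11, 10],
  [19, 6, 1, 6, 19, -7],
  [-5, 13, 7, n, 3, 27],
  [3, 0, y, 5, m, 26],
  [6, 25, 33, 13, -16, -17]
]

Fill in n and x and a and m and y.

Rows 2 and 3 both sum to 44, so that's the common total.
The known cells in column 3 total 47, leaving 44 − 47 = -3 for the blank.
The known cells in row 5 total 31, leaving 44 − 31 = 13 for the blank.
The known cells in column 5 total 30, leaving 44 − 30 = 14 for the blank.
The known cells in row 1 total 32, leaving 44 − 32 = 12 for the blank.
The known cells in row 4 total 45, leaving 44 − 45 = -1 for the blank.

n = -1, x = 12, a = 14, m = 13, y = -3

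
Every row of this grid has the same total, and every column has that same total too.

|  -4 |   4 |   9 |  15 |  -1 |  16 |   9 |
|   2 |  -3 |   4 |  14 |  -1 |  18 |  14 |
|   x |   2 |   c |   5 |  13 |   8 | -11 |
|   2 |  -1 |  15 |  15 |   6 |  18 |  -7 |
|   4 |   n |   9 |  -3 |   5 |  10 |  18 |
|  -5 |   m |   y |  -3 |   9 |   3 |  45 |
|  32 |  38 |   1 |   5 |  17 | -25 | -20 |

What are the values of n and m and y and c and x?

Rows 1 and 2 both sum to 48, so that's the common total.
The known cells in column 1 total 31, leaving 48 − 31 = 17 for the blank.
The known cells in row 3 total 34, leaving 48 − 34 = 14 for the blank.
The known cells in row 5 total 43, leaving 48 − 43 = 5 for the blank.
The known cells in column 2 total 45, leaving 48 − 45 = 3 for the blank.
The known cells in row 6 total 52, leaving 48 − 52 = -4 for the blank.

n = 5, m = 3, y = -4, c = 14, x = 17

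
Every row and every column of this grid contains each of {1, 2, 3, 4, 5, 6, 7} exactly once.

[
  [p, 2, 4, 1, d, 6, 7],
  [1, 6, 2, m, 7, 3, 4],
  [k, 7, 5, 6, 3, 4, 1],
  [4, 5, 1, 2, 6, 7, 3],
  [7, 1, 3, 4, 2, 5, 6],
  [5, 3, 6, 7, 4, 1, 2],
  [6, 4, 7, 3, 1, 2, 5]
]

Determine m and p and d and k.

At (row 3, col 1): row 3 already has {1, 3, 4, 5, 6, 7}, so the value is 2.
Cell (2,4): row 2 already has {1, 2, 3, 4, 6, 7} → 5.
For row 1, column 5: column 5 already has {1, 2, 3, 4, 6, 7}; that leaves 5.
Cell (1,1): row 1 already has {1, 2, 4, 5, 6, 7} → 3.

m = 5, p = 3, d = 5, k = 2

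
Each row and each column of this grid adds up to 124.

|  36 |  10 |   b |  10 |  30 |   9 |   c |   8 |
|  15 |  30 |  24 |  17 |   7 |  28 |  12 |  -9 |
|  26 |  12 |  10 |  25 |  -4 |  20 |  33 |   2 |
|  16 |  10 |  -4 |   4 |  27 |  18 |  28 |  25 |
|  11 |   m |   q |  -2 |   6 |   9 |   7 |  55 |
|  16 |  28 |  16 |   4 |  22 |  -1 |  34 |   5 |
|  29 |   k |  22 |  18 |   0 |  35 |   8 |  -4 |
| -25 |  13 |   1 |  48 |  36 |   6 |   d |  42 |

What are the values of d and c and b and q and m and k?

d = 3, c = -1, b = 22, q = 33, m = 5, k = 16

The known cells in row 7 total 108, leaving 124 − 108 = 16 for the blank.
The known cells in row 8 total 121, leaving 124 − 121 = 3 for the blank.
The known cells in column 7 total 125, leaving 124 − 125 = -1 for the blank.
The known cells in row 1 total 102, leaving 124 − 102 = 22 for the blank.
The known cells in column 3 total 91, leaving 124 − 91 = 33 for the blank.
The known cells in row 5 total 119, leaving 124 − 119 = 5 for the blank.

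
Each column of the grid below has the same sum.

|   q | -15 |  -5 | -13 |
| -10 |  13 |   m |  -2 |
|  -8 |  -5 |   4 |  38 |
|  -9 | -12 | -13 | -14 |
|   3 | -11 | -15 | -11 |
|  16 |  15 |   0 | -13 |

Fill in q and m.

q = -7, m = 14

The complete columns each total -15.
Column 1 is missing -15 − (-8) = -7 (since -10 − 8 − 9 + 3 + 16 = -8).
Column 3 is missing -15 − (-29) = 14 (since -5 + 4 − 13 − 15 + 0 = -29).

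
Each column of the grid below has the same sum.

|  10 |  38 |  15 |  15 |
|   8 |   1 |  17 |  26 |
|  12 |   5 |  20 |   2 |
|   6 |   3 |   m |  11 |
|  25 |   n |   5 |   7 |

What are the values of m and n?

The complete columns each total 61.
Column 3 is missing 61 − 57 = 4 (since 15 + 17 + 20 + 5 = 57).
Column 2 is missing 61 − 47 = 14 (since 38 + 1 + 5 + 3 = 47).

m = 4, n = 14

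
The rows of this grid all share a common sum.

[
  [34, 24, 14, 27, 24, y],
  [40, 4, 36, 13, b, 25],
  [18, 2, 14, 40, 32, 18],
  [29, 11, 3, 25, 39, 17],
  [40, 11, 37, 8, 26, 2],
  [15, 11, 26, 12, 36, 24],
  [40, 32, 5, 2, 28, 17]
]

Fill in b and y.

b = 6, y = 1

Rows 6 and 7 both add up to 124, so every row sums to 124.
Row 2: 40 + 4 + 36 + 13 + 25 = 118, so the missing entry is 124 − 118 = 6.
Row 1: 34 + 24 + 14 + 27 + 24 = 123, so the missing entry is 124 − 123 = 1.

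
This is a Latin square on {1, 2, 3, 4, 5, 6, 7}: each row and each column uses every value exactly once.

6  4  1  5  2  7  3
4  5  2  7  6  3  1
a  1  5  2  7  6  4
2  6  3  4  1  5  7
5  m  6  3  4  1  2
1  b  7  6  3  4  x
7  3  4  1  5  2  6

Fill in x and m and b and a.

At (row 3, col 1): row 3 already has {1, 2, 4, 5, 6, 7}, so the value is 3.
At (row 5, col 2): row 5 already has {1, 2, 3, 4, 5, 6}, so the value is 7.
Cell (6,2): column 2 already has {1, 3, 4, 5, 6, 7} → 2.
For row 6, column 7: row 6 already has {1, 2, 3, 4, 6, 7}; that leaves 5.

x = 5, m = 7, b = 2, a = 3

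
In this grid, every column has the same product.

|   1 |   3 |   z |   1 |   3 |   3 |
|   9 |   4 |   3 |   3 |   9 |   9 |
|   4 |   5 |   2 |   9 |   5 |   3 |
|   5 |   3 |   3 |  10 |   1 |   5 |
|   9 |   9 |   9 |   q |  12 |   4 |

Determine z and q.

z = 10, q = 6

Columns 1 and 5 each multiply to 1620, so every column has product 1620.
Column 3: 3×2×3×9 = 162, so the missing entry is 1620 ÷ 162 = 10.
Column 4: 1×3×9×10 = 270, so the missing entry is 1620 ÷ 270 = 6.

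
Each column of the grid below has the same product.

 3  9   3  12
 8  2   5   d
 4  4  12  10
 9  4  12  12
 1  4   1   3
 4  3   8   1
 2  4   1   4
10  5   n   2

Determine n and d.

n = 4, d = 2

Columns 1 and 2 each multiply to 69120, so every column has product 69120.
Column 3: 3×5×12×12×1×8×1 = 17280, so the missing entry is 69120 ÷ 17280 = 4.
Column 4: 12×10×12×3×1×4×2 = 34560, so the missing entry is 69120 ÷ 34560 = 2.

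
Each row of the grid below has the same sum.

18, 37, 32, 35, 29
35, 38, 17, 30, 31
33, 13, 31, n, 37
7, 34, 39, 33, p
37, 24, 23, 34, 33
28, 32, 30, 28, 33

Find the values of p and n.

The complete rows each total 151.
Row 4 is missing 151 − 113 = 38 (since 7 + 34 + 39 + 33 = 113).
Row 3 is missing 151 − 114 = 37 (since 33 + 13 + 31 + 37 = 114).

p = 38, n = 37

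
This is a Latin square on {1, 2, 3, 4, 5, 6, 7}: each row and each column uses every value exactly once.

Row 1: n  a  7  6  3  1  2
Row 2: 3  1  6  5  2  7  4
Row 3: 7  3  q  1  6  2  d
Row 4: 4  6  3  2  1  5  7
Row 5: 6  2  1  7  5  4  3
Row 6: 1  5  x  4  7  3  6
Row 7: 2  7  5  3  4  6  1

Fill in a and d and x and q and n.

Cell (1,2): column 2 already has {1, 2, 3, 5, 6, 7} → 4.
Cell (1,1): row 1 already has {1, 2, 3, 4, 6, 7} → 5.
For row 3, column 7: column 7 already has {1, 2, 3, 4, 6, 7}; that leaves 5.
For row 3, column 3: row 3 already has {1, 2, 3, 5, 6, 7}; that leaves 4.
Cell (6,3): row 6 already has {1, 3, 4, 5, 6, 7} → 2.

a = 4, d = 5, x = 2, q = 4, n = 5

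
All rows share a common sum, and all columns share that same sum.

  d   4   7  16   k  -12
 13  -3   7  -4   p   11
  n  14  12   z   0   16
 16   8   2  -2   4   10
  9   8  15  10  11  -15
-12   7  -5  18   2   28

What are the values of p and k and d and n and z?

p = 14, k = 7, d = 16, n = -4, z = 0

Rows 4 and 5 both sum to 38, so that's the common total.
Row 2: 13 − 3 + 7 − 4 + 11 = 24, so its missing entry is 38 − 24 = 14.
Column 5: 14 + 0 + 4 + 11 + 2 = 31, so its missing entry is 38 − 31 = 7.
Row 1: 4 + 7 + 16 + 7 − 12 = 22, so its missing entry is 38 − 22 = 16.
Column 1: 16 + 13 + 16 + 9 − 12 = 42, so its missing entry is 38 − 42 = -4.
Row 3: -4 + 14 + 12 + 0 + 16 = 38, so its missing entry is 38 − 38 = 0.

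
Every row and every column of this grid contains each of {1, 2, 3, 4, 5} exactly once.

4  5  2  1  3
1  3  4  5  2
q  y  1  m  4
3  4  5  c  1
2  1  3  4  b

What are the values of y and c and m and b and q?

Cell (5,5): row 5 already has {1, 2, 3, 4} → 5.
At (row 3, col 2): column 2 already has {1, 3, 4, 5}, so the value is 2.
Cell (3,1): column 1 already has {1, 2, 3, 4} → 5.
At (row 3, col 4): row 3 already has {1, 2, 4, 5}, so the value is 3.
Cell (4,4): row 4 already has {1, 3, 4, 5} → 2.

y = 2, c = 2, m = 3, b = 5, q = 5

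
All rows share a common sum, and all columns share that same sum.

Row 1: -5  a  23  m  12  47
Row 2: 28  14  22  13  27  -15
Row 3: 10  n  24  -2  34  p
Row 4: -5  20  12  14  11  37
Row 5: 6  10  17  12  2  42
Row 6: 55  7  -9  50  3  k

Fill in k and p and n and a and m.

Rows 2 and 4 both sum to 89, so that's the common total.
Row 6: 55 + 7 − 9 + 50 + 3 = 106, so its missing entry is 89 − 106 = -17.
Column 4: 13 − 2 + 14 + 12 + 50 = 87, so its missing entry is 89 − 87 = 2.
Row 1: -5 + 23 + 2 + 12 + 47 = 79, so its missing entry is 89 − 79 = 10.
Column 2: 10 + 14 + 20 + 10 + 7 = 61, so its missing entry is 89 − 61 = 28.
Row 3: 10 + 28 + 24 − 2 + 34 = 94, so its missing entry is 89 − 94 = -5.

k = -17, p = -5, n = 28, a = 10, m = 2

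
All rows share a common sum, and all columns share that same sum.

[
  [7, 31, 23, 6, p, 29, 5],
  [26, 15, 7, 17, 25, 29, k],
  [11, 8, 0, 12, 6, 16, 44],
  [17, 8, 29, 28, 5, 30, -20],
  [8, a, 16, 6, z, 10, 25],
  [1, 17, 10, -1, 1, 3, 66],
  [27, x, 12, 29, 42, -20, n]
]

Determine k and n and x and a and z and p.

k = -22, n = -1, x = 8, a = 10, z = 22, p = -4

Rows 3 and 4 both sum to 97, so that's the common total.
The known cells in row 1 total 101, leaving 97 − 101 = -4 for the blank.
The known cells in column 5 total 75, leaving 97 − 75 = 22 for the blank.
The known cells in row 2 total 119, leaving 97 − 119 = -22 for the blank.
The known cells in column 7 total 98, leaving 97 − 98 = -1 for the blank.
The known cells in row 7 total 89, leaving 97 − 89 = 8 for the blank.
The known cells in row 5 total 87, leaving 97 − 87 = 10 for the blank.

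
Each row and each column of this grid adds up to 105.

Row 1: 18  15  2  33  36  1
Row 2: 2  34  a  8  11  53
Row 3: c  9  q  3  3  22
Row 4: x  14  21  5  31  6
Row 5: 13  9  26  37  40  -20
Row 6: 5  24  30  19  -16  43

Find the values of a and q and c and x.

Row 2: 2 + 34 + 8 + 11 + 53 = 108, so its missing entry is 105 − 108 = -3.
Row 4: 14 + 21 + 5 + 31 + 6 = 77, so its missing entry is 105 − 77 = 28.
Column 1: 18 + 2 + 28 + 13 + 5 = 66, so its missing entry is 105 − 66 = 39.
Row 3: 39 + 9 + 3 + 3 + 22 = 76, so its missing entry is 105 − 76 = 29.

a = -3, q = 29, c = 39, x = 28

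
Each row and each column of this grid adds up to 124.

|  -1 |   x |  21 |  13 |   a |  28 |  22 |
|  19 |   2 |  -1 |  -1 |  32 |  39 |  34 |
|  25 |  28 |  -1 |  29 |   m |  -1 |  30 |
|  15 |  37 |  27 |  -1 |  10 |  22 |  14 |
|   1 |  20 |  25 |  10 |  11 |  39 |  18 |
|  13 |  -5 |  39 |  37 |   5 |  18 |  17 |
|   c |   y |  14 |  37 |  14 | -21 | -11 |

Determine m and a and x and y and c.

The known cells in row 3 total 110, leaving 124 − 110 = 14 for the blank.
The known cells in column 5 total 86, leaving 124 − 86 = 38 for the blank.
The known cells in row 1 total 121, leaving 124 − 121 = 3 for the blank.
The known cells in column 2 total 85, leaving 124 − 85 = 39 for the blank.
The known cells in row 7 total 72, leaving 124 − 72 = 52 for the blank.

m = 14, a = 38, x = 3, y = 39, c = 52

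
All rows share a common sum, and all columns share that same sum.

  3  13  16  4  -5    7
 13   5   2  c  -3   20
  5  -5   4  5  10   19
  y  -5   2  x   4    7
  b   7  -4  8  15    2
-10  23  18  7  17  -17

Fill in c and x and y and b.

c = 1, x = 13, y = 17, b = 10

Rows 1 and 3 both sum to 38, so that's the common total.
The known cells in row 5 total 28, leaving 38 − 28 = 10 for the blank.
The known cells in row 2 total 37, leaving 38 − 37 = 1 for the blank.
The known cells in column 4 total 25, leaving 38 − 25 = 13 for the blank.
The known cells in row 4 total 21, leaving 38 − 21 = 17 for the blank.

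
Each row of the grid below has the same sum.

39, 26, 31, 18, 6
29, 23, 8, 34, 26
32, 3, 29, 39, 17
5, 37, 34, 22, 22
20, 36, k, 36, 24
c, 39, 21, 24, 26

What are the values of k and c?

The complete rows each total 120.
Row 5 is missing 120 − 116 = 4 (since 20 + 36 + 36 + 24 = 116).
Row 6 is missing 120 − 110 = 10 (since 39 + 21 + 24 + 26 = 110).

k = 4, c = 10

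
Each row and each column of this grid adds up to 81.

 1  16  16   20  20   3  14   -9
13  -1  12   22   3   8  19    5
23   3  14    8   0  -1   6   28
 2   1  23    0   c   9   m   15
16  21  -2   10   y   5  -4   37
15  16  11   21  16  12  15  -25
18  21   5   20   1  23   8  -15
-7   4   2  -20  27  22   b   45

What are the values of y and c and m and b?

y = -2, c = 16, m = 15, b = 8

Row 5 has 16 + 21 − 2 + 10 + 5 − 4 + 37 = 83; the blank must be 81 − 83 = -2.
Row 8 has -7 + 4 + 2 − 20 + 27 + 22 + 45 = 73; the blank must be 81 − 73 = 8.
Column 5 has 20 + 3 + 0 − 2 + 16 + 1 + 27 = 65; the blank must be 81 − 65 = 16.
Row 4 has 2 + 1 + 23 + 0 + 16 + 9 + 15 = 66; the blank must be 81 − 66 = 15.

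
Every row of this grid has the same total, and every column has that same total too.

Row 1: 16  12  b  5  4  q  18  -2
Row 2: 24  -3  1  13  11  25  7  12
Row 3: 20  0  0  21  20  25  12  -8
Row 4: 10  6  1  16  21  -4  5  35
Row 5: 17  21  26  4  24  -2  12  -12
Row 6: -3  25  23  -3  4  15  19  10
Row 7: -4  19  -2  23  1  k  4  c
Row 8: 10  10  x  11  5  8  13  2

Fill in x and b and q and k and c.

x = 31, b = 10, q = 27, k = -4, c = 53

Rows 2 and 3 both sum to 90, so that's the common total.
Column 8 has -2 + 12 − 8 + 35 − 12 + 10 + 2 = 37; the blank must be 90 − 37 = 53.
Row 7 has -4 + 19 − 2 + 23 + 1 + 4 + 53 = 94; the blank must be 90 − 94 = -4.
Row 8 has 10 + 10 + 11 + 5 + 8 + 13 + 2 = 59; the blank must be 90 − 59 = 31.
Column 3 has 1 + 0 + 1 + 26 + 23 − 2 + 31 = 80; the blank must be 90 − 80 = 10.
Row 1 has 16 + 12 + 10 + 5 + 4 + 18 − 2 = 63; the blank must be 90 − 63 = 27.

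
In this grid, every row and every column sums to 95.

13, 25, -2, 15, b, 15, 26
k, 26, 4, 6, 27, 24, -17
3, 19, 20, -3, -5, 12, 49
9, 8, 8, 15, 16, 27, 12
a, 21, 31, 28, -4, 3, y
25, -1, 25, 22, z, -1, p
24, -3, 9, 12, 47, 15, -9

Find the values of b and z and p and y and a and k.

The known cells in row 1 total 92, leaving 95 − 92 = 3 for the blank.
The known cells in column 5 total 84, leaving 95 − 84 = 11 for the blank.
The known cells in row 6 total 81, leaving 95 − 81 = 14 for the blank.
The known cells in column 7 total 75, leaving 95 − 75 = 20 for the blank.
The known cells in row 5 total 99, leaving 95 − 99 = -4 for the blank.
The known cells in row 2 total 70, leaving 95 − 70 = 25 for the blank.

b = 3, z = 11, p = 14, y = 20, a = -4, k = 25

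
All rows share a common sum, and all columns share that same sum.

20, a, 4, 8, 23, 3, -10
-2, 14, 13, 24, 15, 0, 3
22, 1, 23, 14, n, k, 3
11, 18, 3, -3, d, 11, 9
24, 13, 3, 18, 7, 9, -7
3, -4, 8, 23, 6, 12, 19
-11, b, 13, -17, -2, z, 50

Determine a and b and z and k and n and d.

Rows 2 and 5 both sum to 67, so that's the common total.
Row 1 has 20 + 4 + 8 + 23 + 3 − 10 = 48; the blank must be 67 − 48 = 19.
Row 4 has 11 + 18 + 3 − 3 + 11 + 9 = 49; the blank must be 67 − 49 = 18.
Column 5 has 23 + 15 + 18 + 7 + 6 − 2 = 67; the blank must be 67 − 67 = 0.
Column 2 has 19 + 14 + 1 + 18 + 13 − 4 = 61; the blank must be 67 − 61 = 6.
Row 7 has -11 + 6 + 13 − 17 − 2 + 50 = 39; the blank must be 67 − 39 = 28.
Row 3 has 22 + 1 + 23 + 14 + 0 + 3 = 63; the blank must be 67 − 63 = 4.

a = 19, b = 6, z = 28, k = 4, n = 0, d = 18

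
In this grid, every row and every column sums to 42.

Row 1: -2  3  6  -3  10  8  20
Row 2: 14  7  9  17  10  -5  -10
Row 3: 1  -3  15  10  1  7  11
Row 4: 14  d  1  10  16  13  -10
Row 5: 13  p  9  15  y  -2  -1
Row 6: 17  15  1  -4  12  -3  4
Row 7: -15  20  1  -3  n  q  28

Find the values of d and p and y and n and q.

d = -2, p = 2, y = 6, n = -13, q = 24

The known cells in column 6 total 18, leaving 42 − 18 = 24 for the blank.
The known cells in row 4 total 44, leaving 42 − 44 = -2 for the blank.
The known cells in row 7 total 55, leaving 42 − 55 = -13 for the blank.
The known cells in column 5 total 36, leaving 42 − 36 = 6 for the blank.
The known cells in row 5 total 40, leaving 42 − 40 = 2 for the blank.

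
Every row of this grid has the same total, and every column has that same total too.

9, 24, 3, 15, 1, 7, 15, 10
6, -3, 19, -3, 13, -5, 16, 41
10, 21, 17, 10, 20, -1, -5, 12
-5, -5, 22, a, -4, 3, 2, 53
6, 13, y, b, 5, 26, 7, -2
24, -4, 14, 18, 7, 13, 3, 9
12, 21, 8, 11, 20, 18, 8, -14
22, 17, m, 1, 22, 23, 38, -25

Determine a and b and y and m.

a = 18, b = 14, y = 15, m = -14

Rows 1 and 2 both sum to 84, so that's the common total.
Row 8: 22 + 17 + 1 + 22 + 23 + 38 − 25 = 98, so its missing entry is 84 − 98 = -14.
Row 4: -5 − 5 + 22 − 4 + 3 + 2 + 53 = 66, so its missing entry is 84 − 66 = 18.
Column 3: 3 + 19 + 17 + 22 + 14 + 8 − 14 = 69, so its missing entry is 84 − 69 = 15.
Row 5: 6 + 13 + 15 + 5 + 26 + 7 − 2 = 70, so its missing entry is 84 − 70 = 14.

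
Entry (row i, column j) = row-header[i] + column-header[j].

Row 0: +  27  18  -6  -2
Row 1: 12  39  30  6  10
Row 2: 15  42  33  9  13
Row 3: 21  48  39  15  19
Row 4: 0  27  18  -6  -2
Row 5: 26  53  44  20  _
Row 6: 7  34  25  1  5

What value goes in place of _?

26 + (-2) = 24.

24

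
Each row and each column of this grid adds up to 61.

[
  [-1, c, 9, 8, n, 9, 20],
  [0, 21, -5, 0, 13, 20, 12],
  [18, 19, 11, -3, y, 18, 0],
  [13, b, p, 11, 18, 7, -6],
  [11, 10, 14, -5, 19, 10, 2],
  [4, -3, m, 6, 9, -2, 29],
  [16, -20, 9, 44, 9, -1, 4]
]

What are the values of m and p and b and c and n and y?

m = 18, p = 5, b = 13, c = 21, n = -5, y = -2

The known cells in row 3 total 63, leaving 61 − 63 = -2 for the blank.
The known cells in column 5 total 66, leaving 61 − 66 = -5 for the blank.
The known cells in row 1 total 40, leaving 61 − 40 = 21 for the blank.
The known cells in column 2 total 48, leaving 61 − 48 = 13 for the blank.
The known cells in row 4 total 56, leaving 61 − 56 = 5 for the blank.
The known cells in row 6 total 43, leaving 61 − 43 = 18 for the blank.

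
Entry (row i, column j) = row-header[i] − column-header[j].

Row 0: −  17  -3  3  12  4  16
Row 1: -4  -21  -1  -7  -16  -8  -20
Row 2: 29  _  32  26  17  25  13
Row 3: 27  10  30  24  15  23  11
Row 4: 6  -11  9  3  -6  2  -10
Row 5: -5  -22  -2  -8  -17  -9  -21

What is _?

12

29 − 17 = 12.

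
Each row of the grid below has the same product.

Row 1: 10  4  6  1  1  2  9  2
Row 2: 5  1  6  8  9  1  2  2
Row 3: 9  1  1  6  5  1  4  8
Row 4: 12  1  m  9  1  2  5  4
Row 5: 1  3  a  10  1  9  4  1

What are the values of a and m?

Rows 1 and 3 each multiply to 8640, so every row has product 8640.
Row 5: 1×3×10×1×9×4×1 = 1080, so the missing entry is 8640 ÷ 1080 = 8.
Row 4: 12×1×9×1×2×5×4 = 4320, so the missing entry is 8640 ÷ 4320 = 2.

a = 8, m = 2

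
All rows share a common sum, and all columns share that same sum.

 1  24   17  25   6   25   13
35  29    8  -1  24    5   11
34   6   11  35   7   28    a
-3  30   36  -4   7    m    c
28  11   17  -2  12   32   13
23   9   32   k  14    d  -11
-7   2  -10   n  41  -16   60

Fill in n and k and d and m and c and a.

Rows 1 and 2 both sum to 111, so that's the common total.
The known cells in row 3 total 121, leaving 111 − 121 = -10 for the blank.
The known cells in column 7 total 76, leaving 111 − 76 = 35 for the blank.
The known cells in row 7 total 70, leaving 111 − 70 = 41 for the blank.
The known cells in column 4 total 94, leaving 111 − 94 = 17 for the blank.
The known cells in row 6 total 84, leaving 111 − 84 = 27 for the blank.
The known cells in row 4 total 101, leaving 111 − 101 = 10 for the blank.

n = 41, k = 17, d = 27, m = 10, c = 35, a = -10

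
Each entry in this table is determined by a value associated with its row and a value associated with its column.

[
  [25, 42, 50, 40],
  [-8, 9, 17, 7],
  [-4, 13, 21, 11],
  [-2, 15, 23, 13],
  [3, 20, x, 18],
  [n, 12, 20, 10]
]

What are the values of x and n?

The difference between any two rows is the same in every column — this is an addition table with the headers hidden.
Row 5 minus row 1 is 18 − 40 = -22, so its entry in column 3 is 50 + (-22) = 28.
Row 6 minus row 1 is 10 − 40 = -30, so its entry in column 1 is 25 + (-30) = -5.

x = 28, n = -5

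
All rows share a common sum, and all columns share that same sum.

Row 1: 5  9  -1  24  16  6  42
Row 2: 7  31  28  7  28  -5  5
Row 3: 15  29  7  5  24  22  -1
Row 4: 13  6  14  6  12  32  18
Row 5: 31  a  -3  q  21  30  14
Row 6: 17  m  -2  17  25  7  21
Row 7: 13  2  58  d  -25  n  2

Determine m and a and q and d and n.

Rows 1 and 2 both sum to 101, so that's the common total.
Column 6 has 6 − 5 + 22 + 32 + 30 + 7 = 92; the blank must be 101 − 92 = 9.
Row 6 has 17 − 2 + 17 + 25 + 7 + 21 = 85; the blank must be 101 − 85 = 16.
Row 7 has 13 + 2 + 58 − 25 + 9 + 2 = 59; the blank must be 101 − 59 = 42.
Column 4 has 24 + 7 + 5 + 6 + 17 + 42 = 101; the blank must be 101 − 101 = 0.
Row 5 has 31 − 3 + 0 + 21 + 30 + 14 = 93; the blank must be 101 − 93 = 8.

m = 16, a = 8, q = 0, d = 42, n = 9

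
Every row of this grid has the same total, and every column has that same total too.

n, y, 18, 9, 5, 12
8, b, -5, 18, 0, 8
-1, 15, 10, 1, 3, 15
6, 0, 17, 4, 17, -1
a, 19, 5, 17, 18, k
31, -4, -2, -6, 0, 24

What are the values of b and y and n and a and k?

b = 14, y = -1, n = 0, a = -1, k = -15

Rows 3 and 4 both sum to 43, so that's the common total.
Row 2: 8 − 5 + 18 + 0 + 8 = 29, so its missing entry is 43 − 29 = 14.
Column 2: 14 + 15 + 0 + 19 − 4 = 44, so its missing entry is 43 − 44 = -1.
Row 1: -1 + 18 + 9 + 5 + 12 = 43, so its missing entry is 43 − 43 = 0.
Column 1: 0 + 8 − 1 + 6 + 31 = 44, so its missing entry is 43 − 44 = -1.
Row 5: -1 + 19 + 5 + 17 + 18 = 58, so its missing entry is 43 − 58 = -15.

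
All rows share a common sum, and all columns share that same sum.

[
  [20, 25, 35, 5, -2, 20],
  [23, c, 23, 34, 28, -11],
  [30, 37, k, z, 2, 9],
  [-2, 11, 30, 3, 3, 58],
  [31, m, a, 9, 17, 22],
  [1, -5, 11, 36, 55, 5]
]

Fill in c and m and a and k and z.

Rows 1 and 4 both sum to 103, so that's the common total.
Row 2: 23 + 23 + 34 + 28 − 11 = 97, so its missing entry is 103 − 97 = 6.
Column 4: 5 + 34 + 3 + 9 + 36 = 87, so its missing entry is 103 − 87 = 16.
Row 3: 30 + 37 + 16 + 2 + 9 = 94, so its missing entry is 103 − 94 = 9.
Column 3: 35 + 23 + 9 + 30 + 11 = 108, so its missing entry is 103 − 108 = -5.
Row 5: 31 − 5 + 9 + 17 + 22 = 74, so its missing entry is 103 − 74 = 29.

c = 6, m = 29, a = -5, k = 9, z = 16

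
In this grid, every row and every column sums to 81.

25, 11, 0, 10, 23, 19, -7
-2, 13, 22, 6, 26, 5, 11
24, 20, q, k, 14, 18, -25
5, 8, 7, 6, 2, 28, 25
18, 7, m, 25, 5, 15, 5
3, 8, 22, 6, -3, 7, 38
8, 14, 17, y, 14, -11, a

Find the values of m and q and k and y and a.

m = 6, q = 7, k = 23, y = 5, a = 34

The known cells in row 5 total 75, leaving 81 − 75 = 6 for the blank.
The known cells in column 3 total 74, leaving 81 − 74 = 7 for the blank.
The known cells in row 3 total 58, leaving 81 − 58 = 23 for the blank.
The known cells in column 7 total 47, leaving 81 − 47 = 34 for the blank.
The known cells in row 7 total 76, leaving 81 − 76 = 5 for the blank.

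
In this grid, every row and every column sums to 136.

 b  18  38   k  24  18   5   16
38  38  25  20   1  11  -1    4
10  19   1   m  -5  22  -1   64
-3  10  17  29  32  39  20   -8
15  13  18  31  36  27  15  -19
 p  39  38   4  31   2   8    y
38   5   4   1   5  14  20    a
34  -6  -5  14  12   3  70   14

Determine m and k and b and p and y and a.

Row 3: 10 + 19 + 1 − 5 + 22 − 1 + 64 = 110, so its missing entry is 136 − 110 = 26.
Column 4: 20 + 26 + 29 + 31 + 4 + 1 + 14 = 125, so its missing entry is 136 − 125 = 11.
Row 1: 18 + 38 + 11 + 24 + 18 + 5 + 16 = 130, so its missing entry is 136 − 130 = 6.
Row 7: 38 + 5 + 4 + 1 + 5 + 14 + 20 = 87, so its missing entry is 136 − 87 = 49.
Column 8: 16 + 4 + 64 − 8 − 19 + 49 + 14 = 120, so its missing entry is 136 − 120 = 16.
Row 6: 39 + 38 + 4 + 31 + 2 + 8 + 16 = 138, so its missing entry is 136 − 138 = -2.

m = 26, k = 11, b = 6, p = -2, y = 16, a = 49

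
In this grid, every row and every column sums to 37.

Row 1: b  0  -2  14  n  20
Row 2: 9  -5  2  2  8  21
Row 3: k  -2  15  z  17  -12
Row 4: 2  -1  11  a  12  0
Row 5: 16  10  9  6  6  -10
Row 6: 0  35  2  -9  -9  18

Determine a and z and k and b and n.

a = 13, z = 11, k = 8, b = 2, n = 3

Column 5 has 8 + 17 + 12 + 6 − 9 = 34; the blank must be 37 − 34 = 3.
Row 1 has 0 − 2 + 14 + 3 + 20 = 35; the blank must be 37 − 35 = 2.
Column 1 has 2 + 9 + 2 + 16 + 0 = 29; the blank must be 37 − 29 = 8.
Row 3 has 8 − 2 + 15 + 17 − 12 = 26; the blank must be 37 − 26 = 11.
Row 4 has 2 − 1 + 11 + 12 + 0 = 24; the blank must be 37 − 24 = 13.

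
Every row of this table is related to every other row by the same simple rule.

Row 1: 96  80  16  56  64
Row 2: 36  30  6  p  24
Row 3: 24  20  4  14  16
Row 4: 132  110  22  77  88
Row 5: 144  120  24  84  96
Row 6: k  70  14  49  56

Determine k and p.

Each row is a constant multiple of every other row — this is a multiplication table with the headers hidden.
Row 6 is 56/64 = 7/8 times row 1, so its entry in column 1 is 96 × 7/8 = 84.
Row 2 is 24/64 = 3/8 times row 1, so its entry in column 4 is 56 × 3/8 = 21.

k = 84, p = 21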